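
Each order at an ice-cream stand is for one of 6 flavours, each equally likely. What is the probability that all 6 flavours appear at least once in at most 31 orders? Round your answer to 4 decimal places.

By inclusion–exclusion over which flavours are missing,
P(all seen) = Σ_{j=0}^{6} (-1)^j C(6,j)((6-j)/6)^31
= 1.00000 - 0.02106 + 0.00005 - 0.00000 + 0.00000 - 0.00000 + 0.00000
= 0.97899.

0.9790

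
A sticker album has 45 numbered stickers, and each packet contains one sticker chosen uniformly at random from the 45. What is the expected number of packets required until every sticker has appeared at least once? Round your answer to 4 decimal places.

After k distinct stickers have appeared, the next packet gives a new one with probability (45-k)/45, so the expected wait for the (k+1)-th is 45/(45-k).
E[T] = 45/45 + 45/44 + 45/43 + ... + 45/2 + 45/1 = 45·H_{45}.
H_{45} = 4.39495, so E[T] = 197.77267.

197.7727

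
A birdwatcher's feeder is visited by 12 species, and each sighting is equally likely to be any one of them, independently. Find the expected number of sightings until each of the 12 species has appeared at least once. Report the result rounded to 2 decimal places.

37.24

The wait to go from k to k+1 distinct species is geometric with mean 12/(12-k).
E[T] = 12/12 + 12/11 + 12/10 + ... + 12/2 + 12/1 = 12·H_{12}.
H_{12} = 3.103, so E[T] = 37.239.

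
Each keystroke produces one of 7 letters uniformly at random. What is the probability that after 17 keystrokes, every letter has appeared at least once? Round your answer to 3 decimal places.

0.557

By inclusion–exclusion over which letters are missing,
P(all seen) = Σ_{j=0}^{7} (-1)^j C(7,j)((7-j)/7)^17
= 1.0000 - 0.5093 + 0.0689 - 0.0026 + 0.0000 - 0.0000 + 0.0000 - 0.0000
= 0.5570.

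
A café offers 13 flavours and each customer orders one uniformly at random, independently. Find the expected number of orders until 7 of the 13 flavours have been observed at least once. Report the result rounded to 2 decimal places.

With k distinct flavours already seen, the next new one arrives after an expected 13/(13-k) orders.
Sum over k = 0,...,6: E = 13/13 + 13/12 + 13/11 + ... + 13/8 + 13/7 = 9.492.

9.49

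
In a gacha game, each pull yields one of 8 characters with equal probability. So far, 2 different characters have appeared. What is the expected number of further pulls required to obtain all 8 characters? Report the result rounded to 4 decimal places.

The wait to go from k to k+1 distinct characters is geometric with mean 8/(8-k).
Sum over k = 2,...,7: E = 8/6 + 8/5 + 8/4 + 8/3 + 8/2 + 8/1 = 19.60000.

19.6000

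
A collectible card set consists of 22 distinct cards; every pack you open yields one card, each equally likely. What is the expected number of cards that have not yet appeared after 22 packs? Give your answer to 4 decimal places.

7.9058

For each card, P(unseen after 22) = (21/22)^22 = 0.35936.
By linearity of expectation, E[unseen] = 22·(21/22)^22 = 7.90584.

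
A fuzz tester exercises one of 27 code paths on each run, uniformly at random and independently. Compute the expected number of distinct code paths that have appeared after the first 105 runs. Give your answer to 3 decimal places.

For each code path, P(seen in 105 runs) = 1 - (26/27)^105 = 0.9810.
By linearity of expectation, E[distinct seen] = 27·(1 - (26/27)^105) = 26.4867.

26.487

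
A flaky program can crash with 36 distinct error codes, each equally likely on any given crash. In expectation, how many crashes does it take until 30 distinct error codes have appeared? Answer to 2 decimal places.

62.08

With k distinct error codes already seen, the next new one arrives after an expected 36/(36-k) crashes.
Sum over k = 0,...,29: E = 36/36 + 36/35 + 36/34 + ... + 36/8 + 36/7 = 62.084.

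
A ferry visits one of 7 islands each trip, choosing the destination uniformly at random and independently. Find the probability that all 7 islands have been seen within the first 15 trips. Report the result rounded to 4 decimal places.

0.4339

By inclusion–exclusion over which islands are missing,
P(all seen) = Σ_{j=0}^{7} (-1)^j C(7,j)((7-j)/7)^15
= 1.00000 - 0.69326 + 0.13499 - 0.00792 + 0.00011 - 0.00000 + 0.00000 - 0.00000
= 0.43392.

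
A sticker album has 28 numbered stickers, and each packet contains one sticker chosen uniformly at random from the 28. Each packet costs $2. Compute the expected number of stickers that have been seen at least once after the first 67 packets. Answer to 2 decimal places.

For each sticker, P(seen in 67 packets) = 1 - (27/28)^67 = 0.913.
By linearity of expectation, E[distinct seen] = 28·(1 - (27/28)^67) = 25.551.

25.55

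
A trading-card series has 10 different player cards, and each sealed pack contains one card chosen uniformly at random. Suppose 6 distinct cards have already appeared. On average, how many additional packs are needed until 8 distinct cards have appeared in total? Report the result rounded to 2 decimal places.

With k distinct cards already seen, the next new one takes an expected 10/(10-k) packs.
Sum over k = 6,...,7: E = 10/4 + 10/3 = 5.833.

5.83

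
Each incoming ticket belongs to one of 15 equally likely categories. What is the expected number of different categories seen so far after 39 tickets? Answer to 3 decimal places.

13.983

For each category, P(seen in 39 tickets) = 1 - (14/15)^39 = 0.9322.
By linearity of expectation, E[distinct seen] = 15·(1 - (14/15)^39) = 13.9825.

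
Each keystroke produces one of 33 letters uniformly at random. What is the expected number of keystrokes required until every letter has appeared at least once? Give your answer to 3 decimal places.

After k distinct letters have appeared, the next keystroke gives a new one with probability (33-k)/33, so the expected wait for the (k+1)-th is 33/(33-k).
E[T] = 33/33 + 33/32 + 33/31 + ... + 33/2 + 33/1 = 33·H_{33}.
H_{33} = 4.0888, so E[T] = 134.9303.

134.930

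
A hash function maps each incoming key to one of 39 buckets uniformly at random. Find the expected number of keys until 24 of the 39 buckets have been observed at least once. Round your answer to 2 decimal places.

36.48

With k distinct buckets already seen, the next new one arrives after an expected 39/(39-k) keys.
Sum over k = 0,...,23: E = 39/39 + 39/38 + 39/37 + ... + 39/17 + 39/16 = 36.477.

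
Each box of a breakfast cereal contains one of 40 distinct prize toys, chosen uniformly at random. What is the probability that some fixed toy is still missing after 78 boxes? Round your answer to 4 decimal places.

0.1388

Each box misses the fixed toy with probability (40-1)/40 = 39/40, independently.
P(still missing after 78) = (39/40)^78 = 0.13879.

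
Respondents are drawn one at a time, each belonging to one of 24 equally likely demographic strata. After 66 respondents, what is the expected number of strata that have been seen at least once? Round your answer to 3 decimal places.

For each stratum, P(seen in 66 respondents) = 1 - (23/24)^66 = 0.9397.
By linearity of expectation, E[distinct seen] = 24·(1 - (23/24)^66) = 22.5535.

22.554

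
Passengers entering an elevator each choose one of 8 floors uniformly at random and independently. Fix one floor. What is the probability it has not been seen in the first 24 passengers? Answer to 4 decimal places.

Each passenger misses the fixed floor with probability (8-1)/8 = 7/8, independently.
P(still missing after 24) = (7/8)^24 = 0.04057.

0.0406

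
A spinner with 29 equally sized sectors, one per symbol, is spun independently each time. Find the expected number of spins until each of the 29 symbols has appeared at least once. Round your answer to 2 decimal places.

114.89

Split into phases: going from k distinct to k+1 distinct takes on average 29/(29-k) spins.
E[T] = 29/29 + 29/28 + 29/27 + ... + 29/2 + 29/1 = 29·H_{29}.
H_{29} = 3.962, so E[T] = 114.888.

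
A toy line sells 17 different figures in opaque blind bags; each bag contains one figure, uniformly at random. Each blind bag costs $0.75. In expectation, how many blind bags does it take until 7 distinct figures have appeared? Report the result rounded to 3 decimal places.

Going from k to k+1 distinct takes a geometric number of blind bags with mean 17/(17-k).
Sum over k = 0,...,6: E = 17/17 + 17/16 + 17/15 + ... + 17/12 + 17/11 = 8.6799.

8.680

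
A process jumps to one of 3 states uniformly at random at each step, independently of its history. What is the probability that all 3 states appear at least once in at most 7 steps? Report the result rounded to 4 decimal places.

Let A_i be the event that state i is missing after 7 steps. By inclusion–exclusion on the A_i,
P(all seen) = Σ_{j=0}^{3} (-1)^j C(3,j)((3-j)/3)^7
= 1.00000 - 0.17558 + 0.00137 - 0.00000
= 0.82579.

0.8258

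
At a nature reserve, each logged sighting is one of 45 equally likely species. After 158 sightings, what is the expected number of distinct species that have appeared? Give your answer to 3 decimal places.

For each species, P(seen in 158 sightings) = 1 - (44/45)^158 = 0.9713.
By linearity of expectation, E[distinct seen] = 45·(1 - (44/45)^158) = 43.7083.

43.708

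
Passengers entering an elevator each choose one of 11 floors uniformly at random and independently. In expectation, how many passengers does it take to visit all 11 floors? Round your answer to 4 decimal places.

33.2187

After k distinct floors have appeared, the next passenger gives a new one with probability (11-k)/11, so the expected wait for the (k+1)-th is 11/(11-k).
E[T] = 11/11 + 11/10 + 11/9 + ... + 11/2 + 11/1 = 11·H_{11}.
H_{11} = 3.01988, so E[T] = 33.21865.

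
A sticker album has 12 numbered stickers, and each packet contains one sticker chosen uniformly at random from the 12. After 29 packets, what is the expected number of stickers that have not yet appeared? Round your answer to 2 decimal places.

For each sticker, P(unseen after 29) = (11/12)^29 = 0.080.
By linearity of expectation, E[unseen] = 12·(11/12)^29 = 0.962.

0.96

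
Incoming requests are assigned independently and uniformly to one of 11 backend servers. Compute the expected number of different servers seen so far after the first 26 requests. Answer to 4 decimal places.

10.0770

For each server, P(seen in 26 requests) = 1 - (10/11)^26 = 0.91609.
By linearity of expectation, E[distinct seen] = 11·(1 - (10/11)^26) = 10.07704.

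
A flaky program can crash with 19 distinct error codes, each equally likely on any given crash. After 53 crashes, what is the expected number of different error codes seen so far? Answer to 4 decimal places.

17.9179

For each error code, P(seen in 53 crashes) = 1 - (18/19)^53 = 0.94305.
By linearity of expectation, E[distinct seen] = 19·(1 - (18/19)^53) = 17.91793.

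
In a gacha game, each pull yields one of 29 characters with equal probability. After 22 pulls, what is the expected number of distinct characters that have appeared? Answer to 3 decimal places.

For each character, P(seen in 22 pulls) = 1 - (28/29)^22 = 0.5379.
By linearity of expectation, E[distinct seen] = 29·(1 - (28/29)^22) = 15.5996.

15.600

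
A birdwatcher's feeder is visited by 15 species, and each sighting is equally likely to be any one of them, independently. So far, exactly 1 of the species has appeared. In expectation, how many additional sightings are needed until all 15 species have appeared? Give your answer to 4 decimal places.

48.7734

From k distinct to k+1 distinct takes on average 15/(15-k) sightings.
Sum over k = 1,...,14: E = 15/14 + 15/13 + 15/12 + ... + 15/2 + 15/1 = 48.77343.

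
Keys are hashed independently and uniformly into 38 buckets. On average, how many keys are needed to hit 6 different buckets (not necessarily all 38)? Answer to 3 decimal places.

With k distinct buckets already seen, the next new one arrives after an expected 38/(38-k) keys.
Sum over k = 0,...,5: E = 38/38 + 38/37 + 38/36 + 38/35 + 38/34 + 38/33 = 6.4375.

6.437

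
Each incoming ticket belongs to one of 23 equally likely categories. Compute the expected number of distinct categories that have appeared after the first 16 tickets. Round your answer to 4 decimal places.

For each category, P(seen in 16 tickets) = 1 - (22/23)^16 = 0.50896.
By linearity of expectation, E[distinct seen] = 23·(1 - (22/23)^16) = 11.70606.

11.7061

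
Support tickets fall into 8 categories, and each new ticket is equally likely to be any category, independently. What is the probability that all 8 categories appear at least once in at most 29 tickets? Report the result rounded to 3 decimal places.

By inclusion–exclusion over which categories are missing,
P(all seen) = Σ_{j=0}^{8} (-1)^j C(8,j)((8-j)/8)^29
= 1.0000 - 0.1665 + 0.0067 - 0.0001 + 0.0000 - 0.0000 + 0.0000 - 0.0000 + 0.0000
= 0.8401.

0.840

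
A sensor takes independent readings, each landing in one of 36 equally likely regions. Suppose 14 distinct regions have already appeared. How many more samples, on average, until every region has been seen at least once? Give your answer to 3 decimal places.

132.869

From k distinct to k+1 distinct takes on average 36/(36-k) samples.
Sum over k = 14,...,35: E = 36/22 + 36/21 + 36/20 + ... + 36/2 + 36/1 = 132.8693.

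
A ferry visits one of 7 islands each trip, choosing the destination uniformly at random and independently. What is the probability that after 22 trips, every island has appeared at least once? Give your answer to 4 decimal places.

By inclusion–exclusion over which islands are missing,
P(all seen) = Σ_{j=0}^{7} (-1)^j C(7,j)((7-j)/7)^22
= 1.00000 - 0.23565 + 0.01281 - 0.00016 + 0.00000 - 0.00000 + 0.00000 - 0.00000
= 0.77700.

0.7770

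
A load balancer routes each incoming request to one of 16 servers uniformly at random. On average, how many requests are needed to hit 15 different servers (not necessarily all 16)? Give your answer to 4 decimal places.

With k distinct servers already seen, the next new one arrives after an expected 16/(16-k) requests.
Sum over k = 0,...,14: E = 16/16 + 16/15 + 16/14 + ... + 16/3 + 16/2 = 38.09166.

38.0917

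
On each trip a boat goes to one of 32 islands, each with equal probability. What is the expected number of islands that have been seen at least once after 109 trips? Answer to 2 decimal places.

For each island, P(seen in 109 trips) = 1 - (31/32)^109 = 0.969.
By linearity of expectation, E[distinct seen] = 32·(1 - (31/32)^109) = 30.995.

30.99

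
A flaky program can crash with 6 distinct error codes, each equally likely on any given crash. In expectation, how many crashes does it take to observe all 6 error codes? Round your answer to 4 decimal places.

14.7000

After k distinct error codes have appeared, the next crash gives a new one with probability (6-k)/6, so the expected wait for the (k+1)-th is 6/(6-k).
E[T] = 6/6 + 6/5 + 6/4 + 6/3 + 6/2 + 6/1 = 6·H_{6}.
H_{6} = 2.45000, so E[T] = 14.70000.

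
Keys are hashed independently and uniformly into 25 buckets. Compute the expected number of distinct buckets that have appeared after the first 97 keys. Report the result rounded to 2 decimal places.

24.52

For each bucket, P(seen in 97 keys) = 1 - (24/25)^97 = 0.981.
By linearity of expectation, E[distinct seen] = 25·(1 - (24/25)^97) = 24.523.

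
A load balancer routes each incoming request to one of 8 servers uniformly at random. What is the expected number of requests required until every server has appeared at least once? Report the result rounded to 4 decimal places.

The wait to go from k to k+1 distinct servers is geometric with mean 8/(8-k).
E[T] = 8/8 + 8/7 + 8/6 + ... + 8/2 + 8/1 = 8·H_{8}.
H_{8} = 2.71786, so E[T] = 21.74286.

21.7429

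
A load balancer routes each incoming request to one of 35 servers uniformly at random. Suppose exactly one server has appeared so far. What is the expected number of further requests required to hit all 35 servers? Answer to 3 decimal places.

With k distinct servers already seen, the next new one takes an expected 35/(35-k) requests.
Sum over k = 1,...,34: E = 35/34 + 35/33 + 35/32 + ... + 35/2 + 35/1 = 144.1373.

144.137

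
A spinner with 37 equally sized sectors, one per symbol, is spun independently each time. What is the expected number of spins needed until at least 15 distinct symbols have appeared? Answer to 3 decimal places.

18.899

Going from k to k+1 distinct takes a geometric number of spins with mean 37/(37-k).
Sum over k = 0,...,14: E = 37/37 + 37/36 + 37/35 + ... + 37/24 + 37/23 = 18.8986.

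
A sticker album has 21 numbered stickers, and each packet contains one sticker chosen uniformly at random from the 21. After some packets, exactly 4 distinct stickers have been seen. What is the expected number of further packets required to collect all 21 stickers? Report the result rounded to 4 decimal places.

From k distinct to k+1 distinct takes on average 21/(21-k) packets.
Sum over k = 4,...,20: E = 21/17 + 21/16 + 21/15 + ... + 21/2 + 21/1 = 72.23060.

72.2306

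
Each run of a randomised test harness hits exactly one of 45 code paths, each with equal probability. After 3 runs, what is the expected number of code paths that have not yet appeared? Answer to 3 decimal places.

42.066

For each code path, P(unseen after 3) = (44/45)^3 = 0.9348.
By linearity of expectation, E[unseen] = 45·(44/45)^3 = 42.0662.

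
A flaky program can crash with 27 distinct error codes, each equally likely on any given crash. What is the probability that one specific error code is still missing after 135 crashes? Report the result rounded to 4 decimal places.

On each crash the fixed error code fails to appear with probability 26/27.
P(still missing after 135) = (26/27)^135 = 0.00613.

0.0061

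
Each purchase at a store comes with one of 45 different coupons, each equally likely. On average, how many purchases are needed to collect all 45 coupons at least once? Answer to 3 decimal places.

After k distinct coupons have appeared, the next purchase gives a new one with probability (45-k)/45, so the expected wait for the (k+1)-th is 45/(45-k).
E[T] = 45/45 + 45/44 + 45/43 + ... + 45/2 + 45/1 = 45·H_{45}.
H_{45} = 4.3949, so E[T] = 197.7727.

197.773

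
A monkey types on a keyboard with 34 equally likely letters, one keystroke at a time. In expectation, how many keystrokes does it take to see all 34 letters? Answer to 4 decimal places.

140.0191

Split into phases: going from k distinct to k+1 distinct takes on average 34/(34-k) keystrokes.
E[T] = 34/34 + 34/33 + 34/32 + ... + 34/2 + 34/1 = 34·H_{34}.
H_{34} = 4.11821, so E[T] = 140.01914.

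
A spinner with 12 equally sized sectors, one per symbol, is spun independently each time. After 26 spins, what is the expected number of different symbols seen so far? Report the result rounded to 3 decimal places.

10.751

For each symbol, P(seen in 26 spins) = 1 - (11/12)^26 = 0.8959.
By linearity of expectation, E[distinct seen] = 12·(1 - (11/12)^26) = 10.7507.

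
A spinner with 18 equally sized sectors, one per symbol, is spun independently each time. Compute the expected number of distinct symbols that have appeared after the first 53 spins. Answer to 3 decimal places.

17.130

For each symbol, P(seen in 53 spins) = 1 - (17/18)^53 = 0.9517.
By linearity of expectation, E[distinct seen] = 18·(1 - (17/18)^53) = 17.1298.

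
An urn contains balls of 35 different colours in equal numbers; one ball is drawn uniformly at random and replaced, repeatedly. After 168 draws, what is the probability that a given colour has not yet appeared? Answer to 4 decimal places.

0.0077

On each draw the fixed colour fails to appear with probability 34/35.
P(still missing after 168) = (34/35)^168 = 0.00767.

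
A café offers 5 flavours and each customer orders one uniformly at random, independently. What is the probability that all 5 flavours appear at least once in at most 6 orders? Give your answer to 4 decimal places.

By inclusion–exclusion over which flavours are missing,
P(all seen) = Σ_{j=0}^{5} (-1)^j C(5,j)((5-j)/5)^6
= 1.00000 - 1.31072 + 0.46656 - 0.04096 + 0.00032 - 0.00000
= 0.11520.

0.1152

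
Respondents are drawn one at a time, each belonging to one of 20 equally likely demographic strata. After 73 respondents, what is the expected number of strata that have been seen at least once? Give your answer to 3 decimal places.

For each stratum, P(seen in 73 respondents) = 1 - (19/20)^73 = 0.9764.
By linearity of expectation, E[distinct seen] = 20·(1 - (19/20)^73) = 19.5270.

19.527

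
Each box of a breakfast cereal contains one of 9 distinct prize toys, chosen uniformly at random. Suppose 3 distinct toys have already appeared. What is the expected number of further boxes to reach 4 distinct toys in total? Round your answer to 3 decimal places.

1.500

With k distinct toys already seen, the next new one takes an expected 9/(9-k) boxes.
Only the k = 3 term is needed: E = 9/6 = 1.5000.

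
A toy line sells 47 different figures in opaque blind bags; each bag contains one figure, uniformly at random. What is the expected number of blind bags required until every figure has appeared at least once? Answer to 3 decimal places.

208.584

After k distinct figures have appeared, the next blind bag gives a new one with probability (47-k)/47, so the expected wait for the (k+1)-th is 47/(47-k).
E[T] = 47/47 + 47/46 + 47/45 + ... + 47/2 + 47/1 = 47·H_{47}.
H_{47} = 4.4380, so E[T] = 208.5843.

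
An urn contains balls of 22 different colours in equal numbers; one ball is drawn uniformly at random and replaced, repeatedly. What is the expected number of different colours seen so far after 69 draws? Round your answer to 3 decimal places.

21.112

For each colour, P(seen in 69 draws) = 1 - (21/22)^69 = 0.9596.
By linearity of expectation, E[distinct seen] = 22·(1 - (21/22)^69) = 21.1120.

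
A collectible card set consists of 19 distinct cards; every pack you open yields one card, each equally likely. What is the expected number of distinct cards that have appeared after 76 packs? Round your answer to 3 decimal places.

For each card, P(seen in 76 packs) = 1 - (18/19)^76 = 0.9836.
By linearity of expectation, E[distinct seen] = 19·(1 - (18/19)^76) = 18.6880.

18.688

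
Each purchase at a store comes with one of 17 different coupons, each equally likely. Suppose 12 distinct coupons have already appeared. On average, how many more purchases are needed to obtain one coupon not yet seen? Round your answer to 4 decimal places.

The number of purchases until the next new coupon is geometric with success probability 5/17, so its mean is 17/5.
E = 17/5 = 3.40000.

3.4000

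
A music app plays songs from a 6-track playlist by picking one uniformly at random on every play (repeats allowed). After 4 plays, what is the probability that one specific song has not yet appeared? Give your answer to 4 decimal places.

On each play the fixed song fails to appear with probability 5/6.
P(still missing after 4) = (5/6)^4 = 0.48225.

0.4823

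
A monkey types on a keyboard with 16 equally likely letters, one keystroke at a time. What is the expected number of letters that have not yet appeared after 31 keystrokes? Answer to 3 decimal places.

2.164

For each letter, P(unseen after 31) = (15/16)^31 = 0.1352.
By linearity of expectation, E[unseen] = 16·(15/16)^31 = 2.1639.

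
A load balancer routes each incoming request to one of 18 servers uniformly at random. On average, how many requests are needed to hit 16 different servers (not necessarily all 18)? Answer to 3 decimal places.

35.912

With k distinct servers already seen, the next new one arrives after an expected 18/(18-k) requests.
Sum over k = 0,...,15: E = 18/18 + 18/17 + 18/16 + ... + 18/4 + 18/3 = 35.9119.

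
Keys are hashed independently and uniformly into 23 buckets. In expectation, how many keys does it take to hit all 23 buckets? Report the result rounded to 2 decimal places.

The wait to go from k to k+1 distinct buckets is geometric with mean 23/(23-k).
E[T] = 23/23 + 23/22 + 23/21 + ... + 23/2 + 23/1 = 23·H_{23}.
H_{23} = 3.734, so E[T] = 85.889.

85.89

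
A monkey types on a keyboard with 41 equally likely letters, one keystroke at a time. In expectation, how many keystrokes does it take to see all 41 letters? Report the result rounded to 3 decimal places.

After k distinct letters have appeared, the next keystroke gives a new one with probability (41-k)/41, so the expected wait for the (k+1)-th is 41/(41-k).
E[T] = 41/41 + 41/40 + 41/39 + ... + 41/2 + 41/1 = 41·H_{41}.
H_{41} = 4.3029, so E[T] = 176.4203.

176.420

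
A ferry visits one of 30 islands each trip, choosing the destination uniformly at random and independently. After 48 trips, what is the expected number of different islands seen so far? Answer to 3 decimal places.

24.106

For each island, P(seen in 48 trips) = 1 - (29/30)^48 = 0.8035.
By linearity of expectation, E[distinct seen] = 30·(1 - (29/30)^48) = 24.1061.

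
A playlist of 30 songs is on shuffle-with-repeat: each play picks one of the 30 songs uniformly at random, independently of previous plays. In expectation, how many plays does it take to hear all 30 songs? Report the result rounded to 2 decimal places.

119.85

Split into phases: going from k distinct to k+1 distinct takes on average 30/(30-k) plays.
E[T] = 30/30 + 30/29 + 30/28 + ... + 30/2 + 30/1 = 30·H_{30}.
H_{30} = 3.995, so E[T] = 119.850.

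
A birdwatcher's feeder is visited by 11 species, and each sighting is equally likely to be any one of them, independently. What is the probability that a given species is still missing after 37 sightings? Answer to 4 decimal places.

Each sighting misses the fixed species with probability (11-1)/11 = 10/11, independently.
P(still missing after 37) = (10/11)^37 = 0.02941.

0.0294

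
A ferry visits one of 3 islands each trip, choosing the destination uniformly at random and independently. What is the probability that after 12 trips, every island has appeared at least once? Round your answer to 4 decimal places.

Let A_i be the event that island i is missing after 12 trips. By inclusion–exclusion on the A_i,
P(all seen) = Σ_{j=0}^{3} (-1)^j C(3,j)((3-j)/3)^12
= 1.00000 - 0.02312 + 0.00001 - 0.00000
= 0.97688.

0.9769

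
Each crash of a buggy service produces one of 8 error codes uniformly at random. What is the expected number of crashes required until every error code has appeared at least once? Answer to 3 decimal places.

21.743

After k distinct error codes have appeared, the next crash gives a new one with probability (8-k)/8, so the expected wait for the (k+1)-th is 8/(8-k).
E[T] = 8/8 + 8/7 + 8/6 + ... + 8/2 + 8/1 = 8·H_{8}.
H_{8} = 2.7179, so E[T] = 21.7429.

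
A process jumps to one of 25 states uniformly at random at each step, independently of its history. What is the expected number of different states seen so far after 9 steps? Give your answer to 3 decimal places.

For each state, P(seen in 9 steps) = 1 - (24/25)^9 = 0.3075.
By linearity of expectation, E[distinct seen] = 25·(1 - (24/25)^9) = 7.6867.

7.687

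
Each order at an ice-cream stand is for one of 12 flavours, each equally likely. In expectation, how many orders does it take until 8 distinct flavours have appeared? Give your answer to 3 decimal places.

12.239

With k distinct flavours already seen, the next new one arrives after an expected 12/(12-k) orders.
Sum over k = 0,...,7: E = 12/12 + 12/11 + 12/10 + ... + 12/6 + 12/5 = 12.2385.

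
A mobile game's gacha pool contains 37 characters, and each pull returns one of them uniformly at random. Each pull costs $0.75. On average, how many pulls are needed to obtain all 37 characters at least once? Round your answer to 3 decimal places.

After k distinct characters have appeared, the next pull gives a new one with probability (37-k)/37, so the expected wait for the (k+1)-th is 37/(37-k).
E[T] = 37/37 + 37/36 + 37/35 + ... + 37/2 + 37/1 = 37·H_{37}.
H_{37} = 4.2016, so E[T] = 155.4587.

155.459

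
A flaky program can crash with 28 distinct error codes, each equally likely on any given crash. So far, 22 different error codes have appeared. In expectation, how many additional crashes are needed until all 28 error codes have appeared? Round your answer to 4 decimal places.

The wait to go from k to k+1 distinct error codes is geometric with mean 28/(28-k).
Sum over k = 22,...,27: E = 28/6 + 28/5 + 28/4 + 28/3 + 28/2 + 28/1 = 68.60000.

68.6000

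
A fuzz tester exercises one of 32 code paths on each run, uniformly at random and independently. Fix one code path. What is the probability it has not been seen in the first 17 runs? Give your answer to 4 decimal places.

0.5829

On each run the fixed code path fails to appear with probability 31/32.
P(still missing after 17) = (31/32)^17 = 0.58291.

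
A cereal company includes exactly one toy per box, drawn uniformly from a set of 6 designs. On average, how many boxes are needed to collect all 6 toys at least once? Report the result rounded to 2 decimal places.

After k distinct toys have appeared, the next box gives a new one with probability (6-k)/6, so the expected wait for the (k+1)-th is 6/(6-k).
E[T] = 6/6 + 6/5 + 6/4 + 6/3 + 6/2 + 6/1 = 6·H_{6}.
H_{6} = 2.450, so E[T] = 14.700.

14.70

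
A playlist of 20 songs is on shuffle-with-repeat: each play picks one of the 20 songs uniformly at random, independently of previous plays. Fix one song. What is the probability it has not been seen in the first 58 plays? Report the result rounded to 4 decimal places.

On each play the fixed song fails to appear with probability 19/20.
P(still missing after 58) = (19/20)^58 = 0.05105.

0.0510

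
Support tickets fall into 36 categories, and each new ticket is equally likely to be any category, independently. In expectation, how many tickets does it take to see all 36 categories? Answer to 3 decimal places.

150.284

Split into phases: going from k distinct to k+1 distinct takes on average 36/(36-k) tickets.
E[T] = 36/36 + 36/35 + 36/34 + ... + 36/2 + 36/1 = 36·H_{36}.
H_{36} = 4.1746, so E[T] = 150.2841.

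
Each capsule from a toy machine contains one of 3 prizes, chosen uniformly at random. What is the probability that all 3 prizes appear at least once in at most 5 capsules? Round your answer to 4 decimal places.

0.6173

By inclusion–exclusion over which prizes are missing,
P(all seen) = Σ_{j=0}^{3} (-1)^j C(3,j)((3-j)/3)^5
= 1.00000 - 0.39506 + 0.01235 - 0.00000
= 0.61728.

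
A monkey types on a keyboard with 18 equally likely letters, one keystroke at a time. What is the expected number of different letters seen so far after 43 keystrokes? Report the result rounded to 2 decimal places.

For each letter, P(seen in 43 keystrokes) = 1 - (17/18)^43 = 0.914.
By linearity of expectation, E[distinct seen] = 18·(1 - (17/18)^43) = 16.459.

16.46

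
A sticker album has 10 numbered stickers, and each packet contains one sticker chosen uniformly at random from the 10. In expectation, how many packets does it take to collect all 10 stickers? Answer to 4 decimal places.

29.2897

Split into phases: going from k distinct to k+1 distinct takes on average 10/(10-k) packets.
E[T] = 10/10 + 10/9 + 10/8 + ... + 10/2 + 10/1 = 10·H_{10}.
H_{10} = 2.92897, so E[T] = 29.28968.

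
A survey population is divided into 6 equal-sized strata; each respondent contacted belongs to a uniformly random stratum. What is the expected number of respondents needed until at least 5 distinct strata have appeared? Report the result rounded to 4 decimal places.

8.7000

With k distinct strata already seen, the next new one arrives after an expected 6/(6-k) respondents.
Sum over k = 0,...,4: E = 6/6 + 6/5 + 6/4 + 6/3 + 6/2 = 8.70000.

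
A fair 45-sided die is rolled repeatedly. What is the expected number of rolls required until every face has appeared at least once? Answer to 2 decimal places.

After k distinct faces have appeared, the next roll gives a new one with probability (45-k)/45, so the expected wait for the (k+1)-th is 45/(45-k).
E[T] = 45/45 + 45/44 + 45/43 + ... + 45/2 + 45/1 = 45·H_{45}.
H_{45} = 4.395, so E[T] = 197.773.

197.77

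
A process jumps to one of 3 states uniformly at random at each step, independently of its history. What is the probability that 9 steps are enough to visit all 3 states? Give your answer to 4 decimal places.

Let A_i be the event that state i is missing after 9 steps. By inclusion–exclusion on the A_i,
P(all seen) = Σ_{j=0}^{3} (-1)^j C(3,j)((3-j)/3)^9
= 1.00000 - 0.07804 + 0.00015 - 0.00000
= 0.92212.

0.9221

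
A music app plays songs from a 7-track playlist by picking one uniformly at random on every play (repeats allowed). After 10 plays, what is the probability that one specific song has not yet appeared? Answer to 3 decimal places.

0.214

Each play misses the fixed song with probability (7-1)/7 = 6/7, independently.
P(still missing after 10) = (6/7)^10 = 0.2141.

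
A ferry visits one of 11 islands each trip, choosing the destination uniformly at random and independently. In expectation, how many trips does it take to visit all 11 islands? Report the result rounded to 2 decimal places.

The wait to go from k to k+1 distinct islands is geometric with mean 11/(11-k).
E[T] = 11/11 + 11/10 + 11/9 + ... + 11/2 + 11/1 = 11·H_{11}.
H_{11} = 3.020, so E[T] = 33.219.

33.22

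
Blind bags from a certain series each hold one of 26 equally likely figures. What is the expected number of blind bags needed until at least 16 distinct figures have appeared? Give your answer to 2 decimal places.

Going from k to k+1 distinct takes a geometric number of blind bags with mean 26/(26-k).
Sum over k = 0,...,15: E = 26/26 + 26/25 + 26/24 + ... + 26/12 + 26/11 = 24.062.

24.06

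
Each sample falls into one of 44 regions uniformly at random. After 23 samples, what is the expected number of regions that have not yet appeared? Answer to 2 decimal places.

25.93

For each region, P(unseen after 23) = (43/44)^23 = 0.589.
By linearity of expectation, E[unseen] = 44·(43/44)^23 = 25.931.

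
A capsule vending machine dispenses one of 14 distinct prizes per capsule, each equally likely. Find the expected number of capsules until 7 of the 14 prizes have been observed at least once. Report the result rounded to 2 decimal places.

Going from k to k+1 distinct takes a geometric number of capsules with mean 14/(14-k).
Sum over k = 0,...,6: E = 14/14 + 14/13 + 14/12 + ... + 14/9 + 14/8 = 9.222.

9.22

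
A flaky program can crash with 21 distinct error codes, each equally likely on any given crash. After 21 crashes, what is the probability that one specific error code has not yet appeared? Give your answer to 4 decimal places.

0.3589

On each crash the fixed error code fails to appear with probability 20/21.
P(still missing after 21) = (20/21)^21 = 0.35894.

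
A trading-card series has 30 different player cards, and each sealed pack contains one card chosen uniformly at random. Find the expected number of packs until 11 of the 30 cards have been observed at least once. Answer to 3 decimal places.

13.417

With k distinct cards already seen, the next new one arrives after an expected 30/(30-k) packs.
Sum over k = 0,...,10: E = 30/30 + 30/29 + 30/28 + ... + 30/21 + 30/20 = 13.4174.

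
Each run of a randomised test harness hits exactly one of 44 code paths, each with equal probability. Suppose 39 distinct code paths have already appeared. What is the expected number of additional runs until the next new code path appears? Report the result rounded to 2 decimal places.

8.80

The number of runs until the next new code path is geometric with success probability 5/44, so its mean is 44/5.
E = 44/5 = 8.800.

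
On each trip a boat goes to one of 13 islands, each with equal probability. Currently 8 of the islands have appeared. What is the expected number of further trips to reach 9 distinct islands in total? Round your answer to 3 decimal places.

From k distinct to k+1 distinct takes on average 13/(13-k) trips.
Only the k = 8 term is needed: E = 13/5 = 2.6000.

2.600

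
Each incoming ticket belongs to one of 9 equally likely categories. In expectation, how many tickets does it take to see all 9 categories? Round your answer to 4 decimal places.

The wait to go from k to k+1 distinct categories is geometric with mean 9/(9-k).
E[T] = 9/9 + 9/8 + 9/7 + ... + 9/2 + 9/1 = 9·H_{9}.
H_{9} = 2.82897, so E[T] = 25.46071.

25.4607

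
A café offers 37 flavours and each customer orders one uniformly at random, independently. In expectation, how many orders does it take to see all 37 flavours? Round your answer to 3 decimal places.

155.459

After k distinct flavours have appeared, the next order gives a new one with probability (37-k)/37, so the expected wait for the (k+1)-th is 37/(37-k).
E[T] = 37/37 + 37/36 + 37/35 + ... + 37/2 + 37/1 = 37·H_{37}.
H_{37} = 4.2016, so E[T] = 155.4587.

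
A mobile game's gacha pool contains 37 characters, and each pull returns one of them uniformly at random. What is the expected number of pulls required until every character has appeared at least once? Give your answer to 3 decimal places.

After k distinct characters have appeared, the next pull gives a new one with probability (37-k)/37, so the expected wait for the (k+1)-th is 37/(37-k).
E[T] = 37/37 + 37/36 + 37/35 + ... + 37/2 + 37/1 = 37·H_{37}.
H_{37} = 4.2016, so E[T] = 155.4587.

155.459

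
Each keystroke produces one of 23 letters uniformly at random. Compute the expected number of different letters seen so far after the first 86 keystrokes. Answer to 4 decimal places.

22.4971

For each letter, P(seen in 86 keystrokes) = 1 - (22/23)^86 = 0.97813.
By linearity of expectation, E[distinct seen] = 23·(1 - (22/23)^86) = 22.49710.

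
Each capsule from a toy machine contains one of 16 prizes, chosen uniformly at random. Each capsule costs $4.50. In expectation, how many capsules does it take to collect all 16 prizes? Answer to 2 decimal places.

After k distinct prizes have appeared, the next capsule gives a new one with probability (16-k)/16, so the expected wait for the (k+1)-th is 16/(16-k).
E[T] = 16/16 + 16/15 + 16/14 + ... + 16/2 + 16/1 = 16·H_{16}.
H_{16} = 3.381, so E[T] = 54.092.

54.09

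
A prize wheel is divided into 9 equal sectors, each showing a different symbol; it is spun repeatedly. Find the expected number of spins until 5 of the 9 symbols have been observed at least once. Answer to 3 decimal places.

Going from k to k+1 distinct takes a geometric number of spins with mean 9/(9-k).
Sum over k = 0,...,4: E = 9/9 + 9/8 + 9/7 + 9/6 + 9/5 = 6.7107.

6.711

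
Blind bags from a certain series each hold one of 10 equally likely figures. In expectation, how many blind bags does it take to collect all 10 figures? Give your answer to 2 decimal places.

The wait to go from k to k+1 distinct figures is geometric with mean 10/(10-k).
E[T] = 10/10 + 10/9 + 10/8 + ... + 10/2 + 10/1 = 10·H_{10}.
H_{10} = 2.929, so E[T] = 29.290.

29.29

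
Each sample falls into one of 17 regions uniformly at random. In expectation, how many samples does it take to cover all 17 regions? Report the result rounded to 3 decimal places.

The wait to go from k to k+1 distinct regions is geometric with mean 17/(17-k).
E[T] = 17/17 + 17/16 + 17/15 + ... + 17/2 + 17/1 = 17·H_{17}.
H_{17} = 3.4396, so E[T] = 58.4724.

58.472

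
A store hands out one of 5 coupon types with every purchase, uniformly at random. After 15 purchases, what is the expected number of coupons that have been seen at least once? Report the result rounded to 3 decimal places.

For each coupon, P(seen in 15 purchases) = 1 - (4/5)^15 = 0.9648.
By linearity of expectation, E[distinct seen] = 5·(1 - (4/5)^15) = 4.8241.

4.824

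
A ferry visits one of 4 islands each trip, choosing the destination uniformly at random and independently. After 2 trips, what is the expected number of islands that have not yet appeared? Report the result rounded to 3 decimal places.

2.250

For each island, P(unseen after 2) = (3/4)^2 = 0.5625.
By linearity of expectation, E[unseen] = 4·(3/4)^2 = 2.2500.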